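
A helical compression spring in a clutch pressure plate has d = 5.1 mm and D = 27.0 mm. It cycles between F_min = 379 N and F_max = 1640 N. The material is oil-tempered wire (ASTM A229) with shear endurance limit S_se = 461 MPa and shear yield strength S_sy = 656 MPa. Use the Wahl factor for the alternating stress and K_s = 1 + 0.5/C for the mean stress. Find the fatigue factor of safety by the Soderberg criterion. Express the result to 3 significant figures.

C = D/d = 27.0/5.1 = 5.2941; K_W = (4C−1)/(4C−4)+0.615/C = 1.2908; K_s = 1+0.5/C = 1.0944
F_a = (F_max−F_min)/2 = 630.5 N; F_m = (F_max+F_min)/2 = 1009.5 N
τ_a = K_W·8F_aD/(πd³) = 1.2908 × 326.8 = 421.84 MPa
τ_m = K_s·8F_mD/(πd³) = 1.0944 × 523.24 = 572.66 MPa
Soderberg: 1/n_f = τ_a/S_se + τ_m/S_sy = 421.84/461 + 572.66/656 = 0.91505 + 0.87295 = 1.788
n_f = 1/1.788 = 0.5593

0.559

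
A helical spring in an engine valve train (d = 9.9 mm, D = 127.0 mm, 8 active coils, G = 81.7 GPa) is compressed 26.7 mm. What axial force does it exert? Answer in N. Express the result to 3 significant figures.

160 N

k = Gd⁴/(8D³N_a) = (81.7×10³)(9.9⁴)/(8·127.0³·8) = 5.9865 N/mm
F = k·δ = 5.9865 × 26.7 = 159.84 N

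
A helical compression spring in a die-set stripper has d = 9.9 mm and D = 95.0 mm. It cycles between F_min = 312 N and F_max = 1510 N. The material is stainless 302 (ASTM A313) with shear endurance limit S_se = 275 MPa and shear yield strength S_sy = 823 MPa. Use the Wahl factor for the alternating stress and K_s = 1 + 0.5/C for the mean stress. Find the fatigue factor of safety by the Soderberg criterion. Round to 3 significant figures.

C = D/d = 95.0/9.9 = 9.5960; K_W = (4C−1)/(4C−4)+0.615/C = 1.1513; K_s = 1+0.5/C = 1.0521
F_a = (F_max−F_min)/2 = 599 N; F_m = (F_max+F_min)/2 = 911 N
τ_a = K_W·8F_aD/(πd³) = 1.1513 × 149.34 = 171.94 MPa
τ_m = K_s·8F_mD/(πd³) = 1.0521 × 227.13 = 238.97 MPa
Soderberg: 1/n_f = τ_a/S_se + τ_m/S_sy = 171.94/275 + 238.97/823 = 0.62525 + 0.29036 = 0.91561
n_f = 1/0.91561 = 1.092

1.09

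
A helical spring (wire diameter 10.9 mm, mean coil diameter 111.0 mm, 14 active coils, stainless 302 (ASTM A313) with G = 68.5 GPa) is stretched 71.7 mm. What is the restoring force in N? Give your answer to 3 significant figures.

453 N

k = Gd⁴/(8D³N_a) = (68.5×10³)(10.9⁴)/(8·111.0³·14) = 6.3126 N/mm
F = k·δ = 6.3126 × 71.7 = 452.61 N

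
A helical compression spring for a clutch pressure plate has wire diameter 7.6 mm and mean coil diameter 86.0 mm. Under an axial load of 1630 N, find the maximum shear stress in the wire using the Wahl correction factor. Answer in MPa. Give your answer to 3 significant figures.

916 MPa

Spring index C = D/d = 86.0/7.6 = 11.3158
K_W = (4C−1)/(4C−4) + 0.615/C = 44.263/41.263 + 0.0543 = 1.1271
τ₀ = 8FD/(πd³) = 8·1630·86.0/(π·7.6³) = 1.12144e+06/1379.1 = 813.18 MPa
τ_max = K·τ₀ = 1.1271 × 813.18 = 916.49 MPa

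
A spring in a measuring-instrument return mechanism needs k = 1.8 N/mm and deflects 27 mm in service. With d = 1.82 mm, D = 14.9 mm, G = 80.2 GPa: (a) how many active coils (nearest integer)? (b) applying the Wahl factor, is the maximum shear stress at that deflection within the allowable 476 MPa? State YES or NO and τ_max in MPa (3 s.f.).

(a) 18 coils; (b) YES, τ_max = 370 MPa

N_a = Gd⁴/(8D³k) = (80.2×10³)(1.82⁴)/(8·14.9³·1.8) = 18.47 → N_a = 18
Actual rate k = Gd⁴/(8D³·18) = 1.8473 N/mm
Working load F = kδ = 1.8473·27 = 49.877 N
C = 14.9/1.82 = 8.1868; K_W = (4C−1)/(4C−4)+0.615/C = 1.1795
τ_max = K_W·8FD/(πd³) = 1.1795·313.92 = 370.26 MPa
τ_max ≤ 476 MPa → acceptable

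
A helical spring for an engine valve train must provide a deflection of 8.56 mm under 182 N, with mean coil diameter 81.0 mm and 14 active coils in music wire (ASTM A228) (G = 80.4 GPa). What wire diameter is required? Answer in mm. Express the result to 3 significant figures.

Required rate k = F/δ = 182/8.56 = 21.262 N/mm
d = (8D³N_a·k / G)^(1/4) = (8·81.0³·14·21.262 / (80.4×10³))^0.25
  = (15740)^0.25 = 11.2009 mm

11.2 mm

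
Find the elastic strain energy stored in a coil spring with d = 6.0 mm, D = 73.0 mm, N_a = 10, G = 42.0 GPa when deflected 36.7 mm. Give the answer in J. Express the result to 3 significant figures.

k = Gd⁴/(8D³N_a) = (42.0×10³)(6.0⁴)/(8·73.0³·10) = 1.749 N/mm
U = ½kδ² = 0.5 × 1.749 × 36.7² = 1177.9 N·mm = 1.1779 J

1.18 J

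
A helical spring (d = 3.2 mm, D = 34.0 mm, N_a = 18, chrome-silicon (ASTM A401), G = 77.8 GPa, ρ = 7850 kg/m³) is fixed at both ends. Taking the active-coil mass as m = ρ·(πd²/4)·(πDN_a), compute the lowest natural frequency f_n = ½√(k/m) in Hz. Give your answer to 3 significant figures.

k = Gd⁴/(8D³N_a) = (77.8×10³)(3.2⁴)/(8·34.0³·18) = 1.4414 N/mm = 1441.4 N/m
Wire length L = πDN_a = π·34.0·18 = 1922.7 mm
m = ρ·(πd²/4)·L = 7850 × 8.0425×10⁻⁶ m² × 1.9227 m = 0.12138 kg
f_n = ½√(k/m) = 0.5·√(1441.4/0.12138) = 0.5·√(11875) = 54.485 Hz

54.5 Hz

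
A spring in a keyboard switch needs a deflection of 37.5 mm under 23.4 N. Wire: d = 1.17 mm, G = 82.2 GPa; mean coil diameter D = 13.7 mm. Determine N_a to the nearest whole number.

12

Required rate k = F/δ = 23.4/37.5 = 0.624 N/mm
N_a = Gd⁴/(8D³k) = (82.2×10³ × 1.17⁴)/(8 × 13.7³ × 0.624)
    = 154034 / 12836.2 = 12 → 12 coils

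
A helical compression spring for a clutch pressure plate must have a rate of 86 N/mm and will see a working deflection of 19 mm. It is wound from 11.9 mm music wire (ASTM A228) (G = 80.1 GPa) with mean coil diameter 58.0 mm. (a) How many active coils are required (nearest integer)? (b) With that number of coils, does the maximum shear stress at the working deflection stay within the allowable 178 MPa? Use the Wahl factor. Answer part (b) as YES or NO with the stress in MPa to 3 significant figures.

(a) 12 coils; (b) NO, τ_max = 188 MPa

N_a = Gd⁴/(8D³k) = (80.1×10³)(11.9⁴)/(8·58.0³·86) = 11.97 → N_a = 12
Actual rate k = Gd⁴/(8D³·12) = 85.756 N/mm
Working load F = kδ = 85.756·19 = 1629.4 N
C = 58.0/11.9 = 4.8739; K_W = (4C−1)/(4C−4)+0.615/C = 1.3198
τ_max = K_W·8FD/(πd³) = 1.3198·142.81 = 188.47 MPa
τ_max > 178 MPa → exceeds allowable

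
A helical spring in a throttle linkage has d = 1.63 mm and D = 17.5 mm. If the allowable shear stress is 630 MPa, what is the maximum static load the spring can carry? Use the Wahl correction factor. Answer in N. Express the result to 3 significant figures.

C = D/d = 17.5/1.63 = 10.7362
K_W = (4C−1)/(4C−4) + 0.615/C = 41.945/38.945 + 0.0573 = 1.1343
τ_max = K·8FD/(πd³) → F_max = τ_allow·πd³/(8DK)
F_max = 630·π·1.63³/(8·17.5·1.1343) = 8571.4/158.8 = 53.975 N

54.0 N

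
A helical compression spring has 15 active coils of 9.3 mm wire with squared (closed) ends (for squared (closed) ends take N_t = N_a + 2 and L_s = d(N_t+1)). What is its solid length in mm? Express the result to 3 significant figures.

squared (closed) ends: N_t = N_a + 2 = 15 + 2 = 17
L_s = d·(N_t+1) = 9.3 × 18 = 167.4 mm

167 mm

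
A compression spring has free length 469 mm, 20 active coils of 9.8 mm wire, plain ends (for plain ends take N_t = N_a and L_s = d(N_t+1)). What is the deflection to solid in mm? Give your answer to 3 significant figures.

N_t = 20; L_s = 9.8·21 = 205.8 mm
δ_solid = L₀ − L_s = 469 − 205.8 = 263.2 mm

263 mm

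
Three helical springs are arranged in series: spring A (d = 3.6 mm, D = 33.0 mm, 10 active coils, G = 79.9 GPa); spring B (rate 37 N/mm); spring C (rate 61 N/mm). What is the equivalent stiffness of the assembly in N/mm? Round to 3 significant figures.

k_A = Gd⁴/(8D³N_a) = (79.9×10³)(3.6⁴)/(8·33.0³·10) = 4.6679 N/mm
Series: 1/k_eq = 1/4.6679 + 1/37 + 1/61 = 0.25765; k_eq = 3.8813 N/mm

3.88 N/mm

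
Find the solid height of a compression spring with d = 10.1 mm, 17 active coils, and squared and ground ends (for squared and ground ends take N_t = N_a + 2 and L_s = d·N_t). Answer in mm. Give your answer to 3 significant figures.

squared and ground ends: N_t = N_a + 2 = 17 + 2 = 19
L_s = d·N_t = 10.1 × 19 = 191.9 mm

192 mm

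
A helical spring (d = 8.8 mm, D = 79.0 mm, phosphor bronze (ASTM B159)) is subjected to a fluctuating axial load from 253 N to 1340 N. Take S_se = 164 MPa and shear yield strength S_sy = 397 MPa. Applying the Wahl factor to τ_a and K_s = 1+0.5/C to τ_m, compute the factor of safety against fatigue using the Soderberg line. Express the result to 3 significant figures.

0.567

C = D/d = 79.0/8.8 = 8.9773; K_W = (4C−1)/(4C−4)+0.615/C = 1.1625; K_s = 1+0.5/C = 1.0557
F_a = (F_max−F_min)/2 = 543.5 N; F_m = (F_max+F_min)/2 = 796.5 N
τ_a = K_W·8F_aD/(πd³) = 1.1625 × 160.44 = 186.52 MPa
τ_m = K_s·8F_mD/(πd³) = 1.0557 × 235.13 = 248.22 MPa
Soderberg: 1/n_f = τ_a/S_se + τ_m/S_sy = 186.52/164 + 248.22/397 = 1.13730 + 0.62525 = 1.7626
n_f = 1/1.7626 = 0.5674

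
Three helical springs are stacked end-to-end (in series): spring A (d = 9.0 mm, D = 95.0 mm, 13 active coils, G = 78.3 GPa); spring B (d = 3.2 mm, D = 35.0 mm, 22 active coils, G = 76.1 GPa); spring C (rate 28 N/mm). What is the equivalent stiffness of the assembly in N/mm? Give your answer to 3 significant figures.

k_A = Gd⁴/(8D³N_a) = (78.3×10³)(9.0⁴)/(8·95.0³·13) = 5.7614 N/mm
k_B = Gd⁴/(8D³N_a) = (76.1×10³)(3.2⁴)/(8·35.0³·22) = 1.0575 N/mm
Series: 1/k_eq = 1/5.7614 + 1/1.0575 + 1/28 = 1.1549; k_eq = 0.86585 N/mm

0.866 N/mm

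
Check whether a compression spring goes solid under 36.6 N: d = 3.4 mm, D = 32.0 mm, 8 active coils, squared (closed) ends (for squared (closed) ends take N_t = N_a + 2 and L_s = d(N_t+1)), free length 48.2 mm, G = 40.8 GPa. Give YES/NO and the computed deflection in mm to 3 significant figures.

YES, δ = 14.1 mm

k = Gd⁴/(8D³N_a) = (40.8×10³)(3.4⁴)/(8·32.0³·8) = 2.5998 N/mm
N_t = 10; L_s = 3.4·11 = 37.4 mm; δ_solid = L₀ − L_s = 48.2 − 37.4 = 10.8 mm
δ = F/k = 36.6/2.5998 = 14.078 mm
δ ≥ δ_solid → spring goes solid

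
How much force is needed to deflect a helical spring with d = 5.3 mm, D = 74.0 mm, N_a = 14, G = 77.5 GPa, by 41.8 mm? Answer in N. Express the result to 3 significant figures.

k = Gd⁴/(8D³N_a) = (77.5×10³)(5.3⁴)/(8·74.0³·14) = 1.3474 N/mm
F = k·δ = 1.3474 × 41.8 = 56.321 N

56.3 N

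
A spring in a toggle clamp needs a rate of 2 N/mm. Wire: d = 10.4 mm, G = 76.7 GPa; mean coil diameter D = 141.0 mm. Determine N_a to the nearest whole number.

20

N_a = Gd⁴/(8D³k) = (76.7×10³ × 10.4⁴)/(8 × 141.0³ × 2)
    = 8.97282e+08 / 4.48515e+07 = 20.01 → 20 coils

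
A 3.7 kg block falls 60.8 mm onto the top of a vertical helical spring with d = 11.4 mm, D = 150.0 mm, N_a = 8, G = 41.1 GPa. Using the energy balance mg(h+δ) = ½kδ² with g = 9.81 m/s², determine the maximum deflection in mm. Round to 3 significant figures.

k = Gd⁴/(8D³N_a) = (41.1×10³)(11.4⁴)/(8·150.0³·8) = 3.2137 N/mm
W = mg = 3.7 × 9.81 = 36.297 N
½kδ² − Wδ − Wh = 0 → δ = (W + √(W² + 2kWh))/k
δ = (36.297 + √(1317.5 + 14184.4))/3.2137 = (36.297 + 124.51)/3.2137 = 50.037 mm

50.0 mm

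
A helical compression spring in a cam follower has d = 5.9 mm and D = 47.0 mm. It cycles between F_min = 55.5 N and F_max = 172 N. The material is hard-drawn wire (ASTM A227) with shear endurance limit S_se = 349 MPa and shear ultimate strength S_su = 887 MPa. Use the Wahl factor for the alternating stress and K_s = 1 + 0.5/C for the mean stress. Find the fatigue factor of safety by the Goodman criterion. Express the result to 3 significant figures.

C = D/d = 47.0/5.9 = 7.9661; K_W = (4C−1)/(4C−4)+0.615/C = 1.1849; K_s = 1+0.5/C = 1.0628
F_a = (F_max−F_min)/2 = 58.25 N; F_m = (F_max+F_min)/2 = 113.75 N
τ_a = K_W·8F_aD/(πd³) = 1.1849 × 33.945 = 40.22 MPa
τ_m = K_s·8F_mD/(πd³) = 1.0628 × 66.288 = 70.448 MPa
Goodman: 1/n_f = τ_a/S_se + τ_m/S_su = 40.22/349 + 70.448/887 = 0.11524 + 0.07942 = 0.19467
n_f = 1/0.19467 = 5.137

5.14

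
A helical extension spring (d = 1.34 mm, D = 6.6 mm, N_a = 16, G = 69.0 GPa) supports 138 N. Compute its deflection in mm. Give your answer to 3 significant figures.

k = Gd⁴/(8D³N_a) = (69.0×10³)(1.34⁴)/(8·6.6³·16) = 6.0454 N/mm
δ = F/k = 138 / 6.0454 = 22.827 mm

22.8 mm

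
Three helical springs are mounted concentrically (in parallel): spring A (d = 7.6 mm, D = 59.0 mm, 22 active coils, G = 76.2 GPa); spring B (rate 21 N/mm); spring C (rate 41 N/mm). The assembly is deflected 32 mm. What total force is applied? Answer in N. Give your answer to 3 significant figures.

2210 N

k_A = Gd⁴/(8D³N_a) = (76.2×10³)(7.6⁴)/(8·59.0³·22) = 7.033 N/mm
Parallel: k_eq = 7.033 + 21 + 41 = 69.033 N/mm
F = k_eq·δ = 69.033·32 = 2209.1 N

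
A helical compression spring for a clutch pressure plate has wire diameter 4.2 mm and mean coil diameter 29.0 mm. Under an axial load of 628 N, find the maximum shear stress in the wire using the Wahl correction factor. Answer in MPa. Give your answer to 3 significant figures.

761 MPa

Spring index C = D/d = 29.0/4.2 = 6.9048
K_W = (4C−1)/(4C−4) + 0.615/C = 26.619/23.619 + 0.0891 = 1.2161
τ₀ = 8FD/(πd³) = 8·628·29.0/(π·4.2³) = 145696/232.75 = 625.96 MPa
τ_max = K·τ₀ = 1.2161 × 625.96 = 761.23 MPa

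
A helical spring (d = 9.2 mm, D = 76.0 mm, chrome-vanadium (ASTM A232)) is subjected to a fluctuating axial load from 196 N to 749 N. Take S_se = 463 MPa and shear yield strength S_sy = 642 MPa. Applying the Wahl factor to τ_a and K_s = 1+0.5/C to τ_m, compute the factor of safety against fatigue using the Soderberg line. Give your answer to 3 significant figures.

2.71

C = D/d = 76.0/9.2 = 8.2609; K_W = (4C−1)/(4C−4)+0.615/C = 1.1777; K_s = 1+0.5/C = 1.0605
F_a = (F_max−F_min)/2 = 276.5 N; F_m = (F_max+F_min)/2 = 472.5 N
τ_a = K_W·8F_aD/(πd³) = 1.1777 × 68.72 = 80.935 MPa
τ_m = K_s·8F_mD/(πd³) = 1.0605 × 117.43 = 124.54 MPa
Soderberg: 1/n_f = τ_a/S_se + τ_m/S_sy = 80.935/463 + 124.54/642 = 0.17481 + 0.19399 = 0.36879
n_f = 1/0.36879 = 2.712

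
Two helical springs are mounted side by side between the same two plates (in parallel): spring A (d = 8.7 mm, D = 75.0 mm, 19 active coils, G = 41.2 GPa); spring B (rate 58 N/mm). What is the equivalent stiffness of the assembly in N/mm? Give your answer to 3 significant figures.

61.7 N/mm

k_A = Gd⁴/(8D³N_a) = (41.2×10³)(8.7⁴)/(8·75.0³·19) = 3.6808 N/mm
Parallel: k_eq = 3.6808 + 58 = 61.681 N/mm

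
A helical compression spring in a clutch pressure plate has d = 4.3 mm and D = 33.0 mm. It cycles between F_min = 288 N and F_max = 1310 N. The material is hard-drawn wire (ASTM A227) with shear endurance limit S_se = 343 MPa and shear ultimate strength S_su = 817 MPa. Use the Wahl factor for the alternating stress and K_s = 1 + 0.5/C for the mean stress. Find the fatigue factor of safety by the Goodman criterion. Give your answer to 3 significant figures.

C = D/d = 33.0/4.3 = 7.6744; K_W = (4C−1)/(4C−4)+0.615/C = 1.1925; K_s = 1+0.5/C = 1.0652
F_a = (F_max−F_min)/2 = 511 N; F_m = (F_max+F_min)/2 = 799 N
τ_a = K_W·8F_aD/(πd³) = 1.1925 × 540.09 = 644.07 MPa
τ_m = K_s·8F_mD/(πd³) = 1.0652 × 844.49 = 899.51 MPa
Goodman: 1/n_f = τ_a/S_se + τ_m/S_su = 644.07/343 + 899.51/817 = 1.87774 + 1.10099 = 2.9787
n_f = 1/2.9787 = 0.3357

0.336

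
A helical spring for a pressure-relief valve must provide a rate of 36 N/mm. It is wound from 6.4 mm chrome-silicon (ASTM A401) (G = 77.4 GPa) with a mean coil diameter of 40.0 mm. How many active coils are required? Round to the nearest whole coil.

N_a = Gd⁴/(8D³k) = (77.4×10³ × 6.4⁴)/(8 × 40.0³ × 36)
    = 1.29856e+08 / 1.8432e+07 = 7.045 → 7 coils

7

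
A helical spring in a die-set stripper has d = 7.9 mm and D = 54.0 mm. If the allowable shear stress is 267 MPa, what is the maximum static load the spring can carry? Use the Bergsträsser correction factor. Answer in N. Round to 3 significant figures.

C = D/d = 54.0/7.9 = 6.8354
K_B = (4C+2)/(4C−3) = 29.342/24.342 = 1.2054
τ_max = K·8FD/(πd³) → F_max = τ_allow·πd³/(8DK)
F_max = 267·π·7.9³/(8·54.0·1.2054) = 4.1356e+05/520.74 = 794.19 N

794 N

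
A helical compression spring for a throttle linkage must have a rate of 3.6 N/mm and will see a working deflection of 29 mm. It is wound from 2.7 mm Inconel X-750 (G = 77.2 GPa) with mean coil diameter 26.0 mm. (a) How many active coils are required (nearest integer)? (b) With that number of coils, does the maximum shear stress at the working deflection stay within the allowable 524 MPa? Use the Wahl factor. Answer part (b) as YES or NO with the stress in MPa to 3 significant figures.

(a) 8 coils; (b) YES, τ_max = 409 MPa

N_a = Gd⁴/(8D³k) = (77.2×10³)(2.7⁴)/(8·26.0³·3.6) = 8.105 → N_a = 8
Actual rate k = Gd⁴/(8D³·8) = 3.6473 N/mm
Working load F = kδ = 3.6473·29 = 105.77 N
C = 26.0/2.7 = 9.6296; K_W = (4C−1)/(4C−4)+0.615/C = 1.1508
τ_max = K_W·8FD/(πd³) = 1.1508·355.79 = 409.43 MPa
τ_max ≤ 524 MPa → acceptable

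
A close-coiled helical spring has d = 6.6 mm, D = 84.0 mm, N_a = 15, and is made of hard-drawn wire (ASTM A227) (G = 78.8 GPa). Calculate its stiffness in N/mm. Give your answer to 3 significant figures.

2.10 N/mm

k = Gd⁴/(8D³N_a) = (78.8×10³ × 6.6⁴) / (8 × 84.0³ × 15)
  = 1.49521e+08 / 7.11245e+07 = 2.1022 N/mm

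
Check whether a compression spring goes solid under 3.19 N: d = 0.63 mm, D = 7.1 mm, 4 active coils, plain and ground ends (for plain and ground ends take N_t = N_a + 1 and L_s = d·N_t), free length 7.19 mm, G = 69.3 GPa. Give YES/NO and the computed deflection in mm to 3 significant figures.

NO, δ = 3.35 mm

k = Gd⁴/(8D³N_a) = (69.3×10³)(0.63⁴)/(8·7.1³·4) = 0.95317 N/mm
N_t = 5; L_s = 0.63·5 = 3.15 mm; δ_solid = L₀ − L_s = 7.19 − 3.15 = 4.04 mm
δ = F/k = 3.19/0.95317 = 3.3467 mm
δ < δ_solid → spring does not go solid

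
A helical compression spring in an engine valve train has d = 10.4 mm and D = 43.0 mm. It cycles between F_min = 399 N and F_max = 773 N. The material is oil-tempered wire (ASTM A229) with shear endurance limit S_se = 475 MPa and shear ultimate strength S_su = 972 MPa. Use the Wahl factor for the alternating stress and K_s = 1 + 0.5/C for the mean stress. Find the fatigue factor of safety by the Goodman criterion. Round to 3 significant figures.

8.41

C = D/d = 43.0/10.4 = 4.1346; K_W = (4C−1)/(4C−4)+0.615/C = 1.3880; K_s = 1+0.5/C = 1.1209
F_a = (F_max−F_min)/2 = 187 N; F_m = (F_max+F_min)/2 = 586 N
τ_a = K_W·8F_aD/(πd³) = 1.3880 × 18.203 = 25.266 MPa
τ_m = K_s·8F_mD/(πd³) = 1.1209 × 57.044 = 63.942 MPa
Goodman: 1/n_f = τ_a/S_se + τ_m/S_su = 25.266/475 + 63.942/972 = 0.05319 + 0.06578 = 0.11898
n_f = 1/0.11898 = 8.405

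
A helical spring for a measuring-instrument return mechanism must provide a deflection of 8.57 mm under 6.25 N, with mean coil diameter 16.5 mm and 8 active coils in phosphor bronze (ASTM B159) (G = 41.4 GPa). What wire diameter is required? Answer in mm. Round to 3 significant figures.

1.50 mm

Required rate k = F/δ = 6.25/8.57 = 0.72929 N/mm
d = (8D³N_a·k / G)^(1/4) = (8·16.5³·8·0.72929 / (41.4×10³))^0.25
  = (5.0644)^0.25 = 1.5001 mm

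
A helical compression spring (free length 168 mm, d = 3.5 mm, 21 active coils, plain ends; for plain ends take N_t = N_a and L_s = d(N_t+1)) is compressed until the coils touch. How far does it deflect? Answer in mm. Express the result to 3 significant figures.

91.0 mm

N_t = 21; L_s = 3.5·22 = 77 mm
δ_solid = L₀ − L_s = 168 − 77 = 91 mm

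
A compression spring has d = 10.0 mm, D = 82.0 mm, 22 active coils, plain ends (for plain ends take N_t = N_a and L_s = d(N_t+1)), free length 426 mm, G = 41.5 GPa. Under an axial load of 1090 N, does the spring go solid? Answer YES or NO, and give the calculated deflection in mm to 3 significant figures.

YES, δ = 255 mm

k = Gd⁴/(8D³N_a) = (41.5×10³)(10.0⁴)/(8·82.0³·22) = 4.2766 N/mm
N_t = 22; L_s = 10.0·23 = 230 mm; δ_solid = L₀ − L_s = 426 − 230 = 196 mm
δ = F/k = 1090/4.2766 = 254.88 mm
δ ≥ δ_solid → spring goes solid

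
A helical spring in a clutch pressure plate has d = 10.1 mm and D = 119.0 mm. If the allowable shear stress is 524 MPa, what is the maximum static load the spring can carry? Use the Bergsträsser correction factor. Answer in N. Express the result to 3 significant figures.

C = D/d = 119.0/10.1 = 11.7822
K_B = (4C+2)/(4C−3) = 49.129/44.129 = 1.1133
τ_max = K·8FD/(πd³) → F_max = τ_allow·πd³/(8DK)
F_max = 524·π·10.1³/(8·119.0·1.1133) = 1.6961e+06/1059.9 = 1600.3 N

1600 N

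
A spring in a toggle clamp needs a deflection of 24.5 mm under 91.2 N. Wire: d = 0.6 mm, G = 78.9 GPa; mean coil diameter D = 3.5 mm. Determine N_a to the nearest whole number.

Required rate k = F/δ = 91.2/24.5 = 3.7224 N/mm
N_a = Gd⁴/(8D³k) = (78.9×10³ × 0.6⁴)/(8 × 3.5³ × 3.7224)
    = 10225.4 / 1276.8 = 8.009 → 8 coils

8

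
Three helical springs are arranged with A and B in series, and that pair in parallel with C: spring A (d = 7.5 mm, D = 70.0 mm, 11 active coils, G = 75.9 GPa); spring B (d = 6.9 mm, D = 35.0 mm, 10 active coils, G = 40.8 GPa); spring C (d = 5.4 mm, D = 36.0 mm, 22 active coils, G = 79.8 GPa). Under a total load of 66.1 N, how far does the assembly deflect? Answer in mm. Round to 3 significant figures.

k_A = Gd⁴/(8D³N_a) = (75.9×10³)(7.5⁴)/(8·70.0³·11) = 7.9563 N/mm
k_B = Gd⁴/(8D³N_a) = (40.8×10³)(6.9⁴)/(8·35.0³·10) = 26.963 N/mm
k_C = Gd⁴/(8D³N_a) = (79.8×10³)(5.4⁴)/(8·36.0³·22) = 8.2634 N/mm
Springs A,B series: k_AB = 1/(1/7.9563+1/26.963) = 6.1434 N/mm; parallel with C: k_eq = 6.1434+8.2634 = 14.407 N/mm
δ = F/k_eq = 66.1/14.407 = 4.5881 mm

4.59 mm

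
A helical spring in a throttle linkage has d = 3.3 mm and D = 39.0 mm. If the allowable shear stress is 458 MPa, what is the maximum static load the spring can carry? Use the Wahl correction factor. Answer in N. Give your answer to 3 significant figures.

C = D/d = 39.0/3.3 = 11.8182
K_W = (4C−1)/(4C−4) + 0.615/C = 46.273/43.273 + 0.0520 = 1.1214
τ_max = K·8FD/(πd³) → F_max = τ_allow·πd³/(8DK)
F_max = 458·π·3.3³/(8·39.0·1.1214) = 51708/349.87 = 147.79 N

148 N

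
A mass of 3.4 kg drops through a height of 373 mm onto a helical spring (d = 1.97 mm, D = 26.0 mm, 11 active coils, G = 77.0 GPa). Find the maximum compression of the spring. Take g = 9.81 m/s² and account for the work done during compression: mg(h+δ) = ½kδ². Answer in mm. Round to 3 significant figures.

k = Gd⁴/(8D³N_a) = (77.0×10³)(1.97⁴)/(8·26.0³·11) = 0.74981 N/mm
W = mg = 3.4 × 9.81 = 33.354 N
½kδ² − Wδ − Wh = 0 → δ = (W + √(W² + 2kWh))/k
δ = (33.354 + √(1112.5 + 18656.9))/0.74981 = (33.354 + 140.6)/0.74981 = 232 mm

232 mm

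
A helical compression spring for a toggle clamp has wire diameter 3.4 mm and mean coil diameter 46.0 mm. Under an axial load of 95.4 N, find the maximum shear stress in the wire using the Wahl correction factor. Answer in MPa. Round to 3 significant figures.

Spring index C = D/d = 46.0/3.4 = 13.5294
K_W = (4C−1)/(4C−4) + 0.615/C = 53.118/50.118 + 0.0455 = 1.1053
τ₀ = 8FD/(πd³) = 8·95.4·46.0/(π·3.4³) = 35107.2/123.48 = 284.32 MPa
τ_max = K·τ₀ = 1.1053 × 284.32 = 314.26 MPa

314 MPa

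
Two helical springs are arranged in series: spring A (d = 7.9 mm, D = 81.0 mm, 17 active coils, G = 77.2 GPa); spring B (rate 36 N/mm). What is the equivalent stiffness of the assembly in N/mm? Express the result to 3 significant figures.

3.73 N/mm

k_A = Gd⁴/(8D³N_a) = (77.2×10³)(7.9⁴)/(8·81.0³·17) = 4.1604 N/mm
Series: 1/k_eq = 1/4.1604 + 1/36 = 0.26814; k_eq = 3.7294 N/mm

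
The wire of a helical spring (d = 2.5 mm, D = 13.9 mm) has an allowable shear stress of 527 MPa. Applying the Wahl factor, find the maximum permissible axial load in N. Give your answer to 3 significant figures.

182 N

C = D/d = 13.9/2.5 = 5.5600
K_W = (4C−1)/(4C−4) + 0.615/C = 21.240/18.240 + 0.1106 = 1.2751
τ_max = K·8FD/(πd³) → F_max = τ_allow·πd³/(8DK)
F_max = 527·π·2.5³/(8·13.9·1.2751) = 25869/141.79 = 182.45 N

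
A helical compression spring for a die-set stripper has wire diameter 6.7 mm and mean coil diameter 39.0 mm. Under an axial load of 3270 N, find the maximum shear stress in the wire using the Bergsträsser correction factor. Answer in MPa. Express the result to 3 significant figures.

Spring index C = D/d = 39.0/6.7 = 5.8209
K_B = (4C+2)/(4C−3) = 25.284/20.284 = 1.2465
τ₀ = 8FD/(πd³) = 8·3270·39.0/(π·6.7³) = 1.02024e+06/944.87 = 1079.8 MPa
τ_max = K·τ₀ = 1.2465 × 1079.8 = 1345.9 MPa

1350 MPa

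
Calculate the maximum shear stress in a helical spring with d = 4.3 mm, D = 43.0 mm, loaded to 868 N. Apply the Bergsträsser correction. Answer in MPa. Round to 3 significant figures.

1360 MPa

Spring index C = D/d = 43.0/4.3 = 10.0000
K_B = (4C+2)/(4C−3) = 42.000/37.000 = 1.1351
τ₀ = 8FD/(πd³) = 8·868·43.0/(π·4.3³) = 298592/249.78 = 1195.4 MPa
τ_max = K·τ₀ = 1.1351 × 1195.4 = 1357 MPa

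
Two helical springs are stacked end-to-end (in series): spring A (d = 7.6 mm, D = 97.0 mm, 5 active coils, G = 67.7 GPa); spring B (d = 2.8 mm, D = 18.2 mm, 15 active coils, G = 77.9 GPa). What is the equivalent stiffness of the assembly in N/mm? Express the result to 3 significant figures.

k_A = Gd⁴/(8D³N_a) = (67.7×10³)(7.6⁴)/(8·97.0³·5) = 6.1868 N/mm
k_B = Gd⁴/(8D³N_a) = (77.9×10³)(2.8⁴)/(8·18.2³·15) = 6.6187 N/mm
Series: 1/k_eq = 1/6.1868 + 1/6.6187 = 0.31272; k_eq = 3.1977 N/mm

3.20 N/mm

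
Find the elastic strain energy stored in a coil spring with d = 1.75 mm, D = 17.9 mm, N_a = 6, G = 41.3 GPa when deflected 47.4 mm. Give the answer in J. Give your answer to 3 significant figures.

k = Gd⁴/(8D³N_a) = (41.3×10³)(1.75⁴)/(8·17.9³·6) = 1.407 N/mm
U = ½kδ² = 0.5 × 1.407 × 47.4² = 1580.6 N·mm = 1.5806 J

1.58 J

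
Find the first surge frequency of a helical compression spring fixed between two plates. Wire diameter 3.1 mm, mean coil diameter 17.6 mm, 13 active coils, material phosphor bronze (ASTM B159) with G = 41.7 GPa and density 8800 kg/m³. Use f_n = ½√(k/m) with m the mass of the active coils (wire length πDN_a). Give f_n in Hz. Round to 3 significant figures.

k = Gd⁴/(8D³N_a) = (41.7×10³)(3.1⁴)/(8·17.6³·13) = 6.7922 N/mm = 6792.2 N/m
Wire length L = πDN_a = π·17.6·13 = 718.8 mm
m = ρ·(πd²/4)·L = 8800 × 7.5477×10⁻⁶ m² × 0.7188 m = 0.047742 kg
f_n = ½√(k/m) = 0.5·√(6792.2/0.047742) = 0.5·√(1.4227e+05) = 188.59 Hz

189 Hz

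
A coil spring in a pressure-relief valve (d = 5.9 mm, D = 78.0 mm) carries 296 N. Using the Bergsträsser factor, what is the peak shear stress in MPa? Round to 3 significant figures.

Spring index C = D/d = 78.0/5.9 = 13.2203
K_B = (4C+2)/(4C−3) = 54.881/49.881 = 1.1002
τ₀ = 8FD/(πd³) = 8·296·78.0/(π·5.9³) = 184704/645.22 = 286.27 MPa
τ_max = K·τ₀ = 1.1002 × 286.27 = 314.96 MPa

315 MPa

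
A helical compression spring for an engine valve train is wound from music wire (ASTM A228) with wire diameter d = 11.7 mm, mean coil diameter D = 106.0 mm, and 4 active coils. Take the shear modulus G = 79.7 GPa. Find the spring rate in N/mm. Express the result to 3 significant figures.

k = Gd⁴/(8D³N_a) = (79.7×10³ × 11.7⁴) / (8 × 106.0³ × 4)
  = 1.49349e+09 / 3.81125e+07 = 39.186 N/mm

39.2 N/mm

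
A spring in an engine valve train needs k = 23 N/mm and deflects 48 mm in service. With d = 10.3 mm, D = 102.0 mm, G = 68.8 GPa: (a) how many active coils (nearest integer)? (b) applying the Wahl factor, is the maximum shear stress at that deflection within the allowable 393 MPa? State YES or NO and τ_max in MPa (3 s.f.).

N_a = Gd⁴/(8D³k) = (68.8×10³)(10.3⁴)/(8·102.0³·23) = 3.966 → N_a = 4
Actual rate k = Gd⁴/(8D³·4) = 22.803 N/mm
Working load F = kδ = 22.803·48 = 1094.5 N
C = 102.0/10.3 = 9.9029; K_W = (4C−1)/(4C−4)+0.615/C = 1.1463
τ_max = K_W·8FD/(πd³) = 1.1463·260.17 = 298.24 MPa
τ_max ≤ 393 MPa → acceptable

(a) 4 coils; (b) YES, τ_max = 298 MPa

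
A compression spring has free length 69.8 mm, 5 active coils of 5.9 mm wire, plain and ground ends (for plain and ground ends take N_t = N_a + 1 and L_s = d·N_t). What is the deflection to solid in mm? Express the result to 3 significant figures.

N_t = 6; L_s = 5.9·6 = 35.4 mm
δ_solid = L₀ − L_s = 69.8 − 35.4 = 34.4 mm

34.4 mm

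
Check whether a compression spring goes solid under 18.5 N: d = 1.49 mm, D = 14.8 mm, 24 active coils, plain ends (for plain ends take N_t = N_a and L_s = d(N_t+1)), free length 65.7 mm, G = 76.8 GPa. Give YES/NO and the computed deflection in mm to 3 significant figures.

YES, δ = 30.4 mm

k = Gd⁴/(8D³N_a) = (76.8×10³)(1.49⁴)/(8·14.8³·24) = 0.60816 N/mm
N_t = 24; L_s = 1.49·25 = 37.25 mm; δ_solid = L₀ − L_s = 65.7 − 37.25 = 28.45 mm
δ = F/k = 18.5/0.60816 = 30.419 mm
δ ≥ δ_solid → spring goes solid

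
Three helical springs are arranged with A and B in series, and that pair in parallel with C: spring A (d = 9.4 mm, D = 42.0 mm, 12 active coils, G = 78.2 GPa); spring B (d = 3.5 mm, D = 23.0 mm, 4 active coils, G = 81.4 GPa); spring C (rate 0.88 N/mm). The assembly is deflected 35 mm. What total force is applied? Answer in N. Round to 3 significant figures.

k_A = Gd⁴/(8D³N_a) = (78.2×10³)(9.4⁴)/(8·42.0³·12) = 85.842 N/mm
k_B = Gd⁴/(8D³N_a) = (81.4×10³)(3.5⁴)/(8·23.0³·4) = 31.374 N/mm
Springs A,B series: k_AB = 1/(1/85.842+1/31.374) = 22.976 N/mm; parallel with C: k_eq = 22.976+0.88 = 23.856 N/mm
F = k_eq·δ = 23.856·35 = 834.97 N

835 N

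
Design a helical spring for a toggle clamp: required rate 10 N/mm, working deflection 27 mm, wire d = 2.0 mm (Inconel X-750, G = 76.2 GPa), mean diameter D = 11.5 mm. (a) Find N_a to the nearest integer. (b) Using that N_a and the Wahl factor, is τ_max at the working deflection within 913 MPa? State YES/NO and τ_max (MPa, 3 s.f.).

(a) 10 coils; (b) NO, τ_max = 1250 MPa

N_a = Gd⁴/(8D³k) = (76.2×10³)(2.0⁴)/(8·11.5³·10) = 10.02 → N_a = 10
Actual rate k = Gd⁴/(8D³·10) = 10.021 N/mm
Working load F = kδ = 10.021·27 = 270.55 N
C = 11.5/2.0 = 5.7500; K_W = (4C−1)/(4C−4)+0.615/C = 1.2649
τ_max = K_W·8FD/(πd³) = 1.2649·990.38 = 1252.7 MPa
τ_max > 913 MPa → exceeds allowable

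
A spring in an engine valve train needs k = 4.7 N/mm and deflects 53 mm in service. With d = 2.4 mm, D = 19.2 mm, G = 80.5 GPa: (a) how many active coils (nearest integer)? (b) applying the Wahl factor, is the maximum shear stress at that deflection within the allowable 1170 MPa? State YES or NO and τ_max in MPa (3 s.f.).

(a) 10 coils; (b) YES, τ_max = 1050 MPa

N_a = Gd⁴/(8D³k) = (80.5×10³)(2.4⁴)/(8·19.2³·4.7) = 10.04 → N_a = 10
Actual rate k = Gd⁴/(8D³·10) = 4.7168 N/mm
Working load F = kδ = 4.7168·53 = 249.99 N
C = 19.2/2.4 = 8.0000; K_W = (4C−1)/(4C−4)+0.615/C = 1.1840
τ_max = K_W·8FD/(πd³) = 1.1840·884.16 = 1046.9 MPa
τ_max ≤ 1170 MPa → acceptable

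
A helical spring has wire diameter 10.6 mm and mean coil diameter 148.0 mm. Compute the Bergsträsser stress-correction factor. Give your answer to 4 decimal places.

1.0946

C = D/d = 148.0/10.6 = 13.9623
K_B = (4C+2)/(4C−3) = 57.849/52.849 = 1.0946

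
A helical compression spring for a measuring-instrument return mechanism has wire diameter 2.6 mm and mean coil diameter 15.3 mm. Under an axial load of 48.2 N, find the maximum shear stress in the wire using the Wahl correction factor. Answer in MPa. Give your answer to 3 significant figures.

Spring index C = D/d = 15.3/2.6 = 5.8846
K_W = (4C−1)/(4C−4) + 0.615/C = 22.538/19.538 + 0.1045 = 1.2581
τ₀ = 8FD/(πd³) = 8·48.2·15.3/(π·2.6³) = 5899.68/55.217 = 106.85 MPa
τ_max = K·τ₀ = 1.2581 × 106.85 = 134.42 MPa

134 MPa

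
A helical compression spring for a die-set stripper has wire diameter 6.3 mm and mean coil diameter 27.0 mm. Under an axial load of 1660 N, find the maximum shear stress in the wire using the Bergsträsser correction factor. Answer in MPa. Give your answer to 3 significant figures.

618 MPa

Spring index C = D/d = 27.0/6.3 = 4.2857
K_B = (4C+2)/(4C−3) = 19.143/14.143 = 1.3535
τ₀ = 8FD/(πd³) = 8·1660·27.0/(π·6.3³) = 358560/785.55 = 456.45 MPa
τ_max = K·τ₀ = 1.3535 × 456.45 = 617.82 MPa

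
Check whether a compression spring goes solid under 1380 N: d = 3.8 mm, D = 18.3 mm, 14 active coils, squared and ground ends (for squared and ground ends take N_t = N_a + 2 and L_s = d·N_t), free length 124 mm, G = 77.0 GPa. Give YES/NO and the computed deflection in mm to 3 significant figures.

k = Gd⁴/(8D³N_a) = (77.0×10³)(3.8⁴)/(8·18.3³·14) = 23.391 N/mm
N_t = 16; L_s = 3.8·16 = 60.8 mm; δ_solid = L₀ − L_s = 124 − 60.8 = 63.2 mm
δ = F/k = 1380/23.391 = 58.996 mm
δ < δ_solid → spring does not go solid

NO, δ = 59.0 mm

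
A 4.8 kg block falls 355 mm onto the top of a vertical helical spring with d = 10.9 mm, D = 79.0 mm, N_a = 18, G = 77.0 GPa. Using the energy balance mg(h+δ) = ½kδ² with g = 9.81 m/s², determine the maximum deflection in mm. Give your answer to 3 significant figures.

k = Gd⁴/(8D³N_a) = (77.0×10³)(10.9⁴)/(8·79.0³·18) = 15.309 N/mm
W = mg = 4.8 × 9.81 = 47.088 N
½kδ² − Wδ − Wh = 0 → δ = (W + √(W² + 2kWh))/k
δ = (47.088 + √(2217.3 + 511825))/15.309 = (47.088 + 716.97)/15.309 = 49.908 mm

49.9 mm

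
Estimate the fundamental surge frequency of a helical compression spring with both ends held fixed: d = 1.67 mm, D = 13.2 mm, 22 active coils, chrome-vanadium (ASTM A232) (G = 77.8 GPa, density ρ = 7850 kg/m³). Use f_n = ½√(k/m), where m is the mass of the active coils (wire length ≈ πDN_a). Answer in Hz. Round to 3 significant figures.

k = Gd⁴/(8D³N_a) = (77.8×10³)(1.67⁴)/(8·13.2³·22) = 1.4949 N/mm = 1494.9 N/m
Wire length L = πDN_a = π·13.2·22 = 912.32 mm
m = ρ·(πd²/4)·L = 7850 × 2.1904×10⁻⁶ m² × 0.91232 m = 0.015687 kg
f_n = ½√(k/m) = 0.5·√(1494.9/0.015687) = 0.5·√(95295) = 154.35 Hz

154 Hz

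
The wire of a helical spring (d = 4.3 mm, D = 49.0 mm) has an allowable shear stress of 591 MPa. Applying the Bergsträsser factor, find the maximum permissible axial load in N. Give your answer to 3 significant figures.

337 N

C = D/d = 49.0/4.3 = 11.3953
K_B = (4C+2)/(4C−3) = 47.581/42.581 = 1.1174
τ_max = K·8FD/(πd³) → F_max = τ_allow·πd³/(8DK)
F_max = 591·π·4.3³/(8·49.0·1.1174) = 1.4762e+05/438.03 = 337.01 N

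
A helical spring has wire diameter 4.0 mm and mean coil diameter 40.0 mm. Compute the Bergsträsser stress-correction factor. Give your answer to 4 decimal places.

C = D/d = 40.0/4.0 = 10.0000
K_B = (4C+2)/(4C−3) = 42.000/37.000 = 1.1351

1.1351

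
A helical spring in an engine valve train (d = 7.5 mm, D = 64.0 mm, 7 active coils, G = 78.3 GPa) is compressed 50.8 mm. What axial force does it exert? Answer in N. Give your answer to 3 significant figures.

857 N

k = Gd⁴/(8D³N_a) = (78.3×10³)(7.5⁴)/(8·64.0³·7) = 16.876 N/mm
F = k·δ = 16.876 × 50.8 = 857.32 N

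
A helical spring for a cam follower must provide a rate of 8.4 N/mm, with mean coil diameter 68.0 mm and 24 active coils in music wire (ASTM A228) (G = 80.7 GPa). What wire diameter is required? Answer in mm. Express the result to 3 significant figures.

d = (8D³N_a·k / G)^(1/4) = (8·68.0³·24·8.4 / (80.7×10³))^0.25
  = (6284)^0.25 = 8.9035 mm

8.90 mm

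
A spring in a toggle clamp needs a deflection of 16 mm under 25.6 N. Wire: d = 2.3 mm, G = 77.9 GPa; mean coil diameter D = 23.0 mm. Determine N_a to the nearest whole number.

Required rate k = F/δ = 25.6/16 = 1.6 N/mm
N_a = Gd⁴/(8D³k) = (77.9×10³ × 2.3⁴)/(8 × 23.0³ × 1.6)
    = 2.17996e+06 / 155738 = 14 → 14 coils

14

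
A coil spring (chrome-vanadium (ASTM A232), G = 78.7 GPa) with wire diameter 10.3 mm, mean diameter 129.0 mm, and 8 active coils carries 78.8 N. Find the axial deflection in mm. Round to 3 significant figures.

k = Gd⁴/(8D³N_a) = (78.7×10³)(10.3⁴)/(8·129.0³·8) = 6.4473 N/mm
δ = F/k = 78.8 / 6.4473 = 12.222 mm

12.2 mm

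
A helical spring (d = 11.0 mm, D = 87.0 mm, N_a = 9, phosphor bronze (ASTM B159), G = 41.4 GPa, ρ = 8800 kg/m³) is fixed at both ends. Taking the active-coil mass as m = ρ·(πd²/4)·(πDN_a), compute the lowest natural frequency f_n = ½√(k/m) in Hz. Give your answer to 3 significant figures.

k = Gd⁴/(8D³N_a) = (41.4×10³)(11.0⁴)/(8·87.0³·9) = 12.784 N/mm = 12784 N/m
Wire length L = πDN_a = π·87.0·9 = 2459.9 mm
m = ρ·(πd²/4)·L = 8800 × 95.033×10⁻⁶ m² × 2.4599 m = 2.0572 kg
f_n = ½√(k/m) = 0.5·√(12784/2.0572) = 0.5·√(6214.6) = 39.416 Hz

39.4 Hz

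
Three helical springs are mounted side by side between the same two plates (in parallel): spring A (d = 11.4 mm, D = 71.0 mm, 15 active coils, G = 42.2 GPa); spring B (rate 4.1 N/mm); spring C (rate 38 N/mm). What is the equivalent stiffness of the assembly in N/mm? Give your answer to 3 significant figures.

58.7 N/mm

k_A = Gd⁴/(8D³N_a) = (42.2×10³)(11.4⁴)/(8·71.0³·15) = 16.595 N/mm
Parallel: k_eq = 16.595 + 4.1 + 38 = 58.695 N/mm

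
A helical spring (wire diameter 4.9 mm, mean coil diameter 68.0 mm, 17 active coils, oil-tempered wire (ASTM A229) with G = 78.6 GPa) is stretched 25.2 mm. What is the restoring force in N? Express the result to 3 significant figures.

26.7 N

k = Gd⁴/(8D³N_a) = (78.6×10³)(4.9⁴)/(8·68.0³·17) = 1.0596 N/mm
F = k·δ = 1.0596 × 25.2 = 26.702 N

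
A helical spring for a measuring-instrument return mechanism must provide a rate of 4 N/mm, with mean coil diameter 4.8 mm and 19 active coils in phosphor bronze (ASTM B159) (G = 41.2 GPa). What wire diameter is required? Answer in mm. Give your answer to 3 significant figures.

d = (8D³N_a·k / G)^(1/4) = (8·4.8³·19·4 / (41.2×10³))^0.25
  = (1.632)^0.25 = 1.1303 mm

1.13 mm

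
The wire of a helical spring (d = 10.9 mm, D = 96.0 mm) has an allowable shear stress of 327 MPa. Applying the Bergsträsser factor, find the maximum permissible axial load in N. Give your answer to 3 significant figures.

C = D/d = 96.0/10.9 = 8.8073
K_B = (4C+2)/(4C−3) = 37.229/32.229 = 1.1551
τ_max = K·8FD/(πd³) → F_max = τ_allow·πd³/(8DK)
F_max = 327·π·10.9³/(8·96.0·1.1551) = 1.3304e+06/887.15 = 1499.6 N

1500 N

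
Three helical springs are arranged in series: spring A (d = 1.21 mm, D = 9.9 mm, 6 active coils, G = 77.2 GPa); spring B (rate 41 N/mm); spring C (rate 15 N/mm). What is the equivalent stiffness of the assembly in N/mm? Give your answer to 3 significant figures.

2.68 N/mm

k_A = Gd⁴/(8D³N_a) = (77.2×10³)(1.21⁴)/(8·9.9³·6) = 3.5531 N/mm
Series: 1/k_eq = 1/3.5531 + 1/41 + 1/15 = 0.3725; k_eq = 2.6846 N/mm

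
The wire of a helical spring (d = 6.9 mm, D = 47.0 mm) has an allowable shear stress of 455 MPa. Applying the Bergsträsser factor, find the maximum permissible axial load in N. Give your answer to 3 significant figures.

1040 N

C = D/d = 47.0/6.9 = 6.8116
K_B = (4C+2)/(4C−3) = 29.246/24.246 = 1.2062
τ_max = K·8FD/(πd³) → F_max = τ_allow·πd³/(8DK)
F_max = 455·π·6.9³/(8·47.0·1.2062) = 4.6958e+05/453.54 = 1035.4 N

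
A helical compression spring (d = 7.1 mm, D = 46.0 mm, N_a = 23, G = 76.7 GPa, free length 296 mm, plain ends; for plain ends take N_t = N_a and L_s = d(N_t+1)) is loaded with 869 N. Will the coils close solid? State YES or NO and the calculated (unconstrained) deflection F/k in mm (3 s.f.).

NO, δ = 79.9 mm

k = Gd⁴/(8D³N_a) = (76.7×10³)(7.1⁴)/(8·46.0³·23) = 10.883 N/mm
N_t = 23; L_s = 7.1·24 = 170.4 mm; δ_solid = L₀ − L_s = 296 − 170.4 = 125.6 mm
δ = F/k = 869/10.883 = 79.851 mm
δ < δ_solid → spring does not go solid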